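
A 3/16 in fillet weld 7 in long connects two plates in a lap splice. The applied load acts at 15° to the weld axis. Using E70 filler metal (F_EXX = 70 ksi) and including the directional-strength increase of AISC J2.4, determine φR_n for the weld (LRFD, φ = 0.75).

φR_n ≈ 31.2 kip

t_e = 0.707 × 0.1875 = 0.1326 in; A_we = 0.1326 × 7 = 0.9279 in².
Directional factor: 1.0 + 0.5 sin^1.5(15°) = 1.066.
F_nw = 0.6 × 70 × 1.066 = 44.77 ksi.
φR_n = 0.75 × 44.77 × 0.9279 = 31.15 kip.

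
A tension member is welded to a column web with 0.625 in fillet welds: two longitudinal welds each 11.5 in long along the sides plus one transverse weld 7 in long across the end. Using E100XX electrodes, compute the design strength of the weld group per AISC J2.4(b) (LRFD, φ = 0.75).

φR_n ≈ 598 kips

E100XX → F_EXX = 100 ksi.
t_e = 0.707 × 0.625 = 0.4419 in.
R_nwl = 0.6 × 100 × 0.4419 × 23 = 609.8 kips (longitudinal, 2 welds).
R_nwt = 0.6 × 100 × 0.4419 × 7 = 185.6 kips (transverse, base value).
(i) R_nwl + R_nwt = 795.4 kips; (ii) 0.85 R_nwl + 1.5 R_nwt = 796.7 kips.
R_n = max = 796.7 kips [governs: (ii)]; φR_n = 597.5 kips.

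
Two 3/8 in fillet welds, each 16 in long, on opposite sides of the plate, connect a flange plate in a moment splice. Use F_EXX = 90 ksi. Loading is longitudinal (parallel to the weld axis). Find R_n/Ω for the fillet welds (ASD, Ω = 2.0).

Effective throat t_e = 0.707 × 0.375 = 0.2651 in.
Total length L = 32 in; A_we = 0.2651 × 32 = 8.484 in².
F_nw = 0.6 F_EXX = 0.6 × 90 = 54 ksi.
R_n = 54 × 8.484 = 458.1 kip; R_n/Ω = 458.1/2.0 = 229.1 kip.

R_n/Ω ≈ 229 kip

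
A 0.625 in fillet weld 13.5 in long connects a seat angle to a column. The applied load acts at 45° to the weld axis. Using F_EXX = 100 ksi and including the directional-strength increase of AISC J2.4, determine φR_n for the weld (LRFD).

t_e = 0.707 × 0.625 = 0.4419 in; A_we = 0.4419 × 13.5 = 5.965 in².
Directional factor: 1.0 + 0.5 sin^1.5(45°) = 1.297.
F_nw = 0.6 × 100 × 1.297 = 77.84 ksi.
φR_n = 0.75 × 77.84 × 5.965 = 348.2 kips.

φR_n ≈ 348 kips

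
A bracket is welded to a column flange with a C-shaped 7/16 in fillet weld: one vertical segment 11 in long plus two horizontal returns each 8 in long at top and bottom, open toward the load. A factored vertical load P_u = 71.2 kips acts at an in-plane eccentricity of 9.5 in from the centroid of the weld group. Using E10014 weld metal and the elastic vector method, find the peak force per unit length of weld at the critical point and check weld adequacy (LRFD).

f_max ≈ 8.87 kip/in; adequate

E100XX → F_EXX = 100 ksi.
Total weld length L_w = 27 in. Treat welds as unit-width lines.
Centroid: x̄ = 2×8×4 / 27 = 2.37 in from the vertical weld.
Polar moment about centroid: J = I_x + I_y = [11³/12 + 2×8×5.5²] + [11×2.37² + 2(8³/12 + 8×1.63²)] = 784.5 in³.
Direct shear f_v = P/L_w = 71.2 / 27 = 2.637 kip/in (vertical).
Torsion M = P·e = 71.2 × 9.5 = 676.4 kip·in.
Critical point at (x, y) = (5.63, 5.5) from centroid. f_tx = M·y/J = 4.742 kip/in; f_ty = M·x/J = 4.854 kip/in.
Resultant f_max = √[f_tx² + (f_v + f_ty)²] = √[4.742² + (2.637 + 4.854)²] = 8.865 kip/in.
Capacity per unit length: φr_n = 0.75 × 0.6 × 100 × (0.707 × 0.4375) = 13.92 kip/in.
8.865 ≤ 13.92 → adequate.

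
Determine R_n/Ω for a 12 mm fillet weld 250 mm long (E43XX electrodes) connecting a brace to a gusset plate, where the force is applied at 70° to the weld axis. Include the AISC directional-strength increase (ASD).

E43XX → F_EXX = 430 MPa.
t_e = 0.707 × 12 = 8.484 mm; A_we = 8.484 × 250 = 2121 mm².
Directional factor: 1.0 + 0.5 sin^1.5(70°) = 1.455.
F_nw = 0.6 × 430 × 1.455 = 375.5 MPa.
R_n/Ω = (375.5 × 2121) / 2.0 × 10⁻³ = 398.2 kN.

R_n/Ω ≈ 398 kN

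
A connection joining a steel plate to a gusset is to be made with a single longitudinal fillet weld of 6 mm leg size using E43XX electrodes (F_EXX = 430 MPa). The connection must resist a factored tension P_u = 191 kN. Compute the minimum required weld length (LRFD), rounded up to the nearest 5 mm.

Throat t_e = 0.707 × 6 = 4.242 mm.
φr_n = 0.75 × 0.6 × 430 × 4.242 × 10⁻³ = 0.8208 kN/mm.
L_req = P_u / φr_n = 191 / 0.8208 = 232.7 mm total.
Round up → use L = 235 mm.

L = 235 mm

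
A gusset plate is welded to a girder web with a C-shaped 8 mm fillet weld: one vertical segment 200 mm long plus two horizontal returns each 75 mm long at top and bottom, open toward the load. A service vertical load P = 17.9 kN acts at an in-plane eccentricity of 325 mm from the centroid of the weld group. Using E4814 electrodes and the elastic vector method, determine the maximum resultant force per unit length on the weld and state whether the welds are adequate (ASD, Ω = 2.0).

E48XX → F_EXX = 480 MPa.
Total weld length L_w = 350 mm. Treat welds as unit-width lines.
Centroid: x̄ = 2×75×37.5 / 350 = 16.07 mm from the vertical weld.
Polar moment about centroid: J = I_x + I_y = [200³/12 + 2×75×100²] + [200×16.07² + 2(75³/12 + 75×21.43²)] = 2358000 mm³.
Direct shear f_v = P/L_w = 17.9×10³ / 350 = 51.14 N/mm (vertical).
Torsion M = P·e = 17.9×10³ × 325 = 5817500 N·mm.
Critical point at (x, y) = (58.93, 100) from centroid. f_tx = M·y/J = 246.8 N/mm; f_ty = M·x/J = 145.4 N/mm.
Resultant f_max = √[f_tx² + (f_v + f_ty)²] = √[246.8² + (51.14 + 145.4)²] = 315.5 N/mm.
Capacity per unit length: r_n/Ω = (1/2.0) × 0.6 × 480 × (0.707 × 8) = 814.5 N/mm.
315.5 ≤ 814.5 → adequate.

f_max ≈ 315 N/mm; adequate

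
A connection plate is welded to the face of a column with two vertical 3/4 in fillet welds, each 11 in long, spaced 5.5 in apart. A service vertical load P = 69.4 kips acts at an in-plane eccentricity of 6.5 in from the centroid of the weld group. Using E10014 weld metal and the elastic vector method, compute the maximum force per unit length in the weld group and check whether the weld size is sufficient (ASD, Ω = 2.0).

f_max ≈ 9.01 kip/in; adequate

E100XX → F_EXX = 100 ksi.
Total weld length L_w = 22 in. Treat welds as unit-width lines.
Polar moment about centroid: J = 2[d³/12 + d(b/2)²] = 2[11³/12 + 11×2.75²] = 388.2 in³.
Direct shear f_v = P/L_w = 69.4 / 22 = 3.155 kip/in (vertical).
Torsion M = P·e = 69.4 × 6.5 = 451.1 kip·in.
Critical point at (x, y) = (2.75, 5.5) from centroid. f_tx = M·y/J = 6.391 kip/in; f_ty = M·x/J = 3.196 kip/in.
Resultant f_max = √[f_tx² + (f_v + f_ty)²] = √[6.391² + (3.155 + 3.196)²] = 9.009 kip/in.
Capacity per unit length: r_n/Ω = (1/2.0) × 0.6 × 100 × (0.707 × 0.75) = 15.91 kip/in.
9.009 ≤ 15.91 → adequate.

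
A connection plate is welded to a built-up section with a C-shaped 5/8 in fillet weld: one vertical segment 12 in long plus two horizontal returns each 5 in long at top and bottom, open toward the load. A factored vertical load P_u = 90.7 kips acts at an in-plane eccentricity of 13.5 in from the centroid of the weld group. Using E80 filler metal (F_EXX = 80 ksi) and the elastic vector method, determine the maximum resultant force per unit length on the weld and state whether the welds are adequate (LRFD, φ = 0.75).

Total weld length L_w = 22 in. Treat welds as unit-width lines.
Centroid: x̄ = 2×5×2.5 / 22 = 1.136 in from the vertical weld.
Polar moment about centroid: J = I_x + I_y = [12³/12 + 2×5×6²] + [12×1.136² + 2(5³/12 + 5×1.364²)] = 558.9 in³.
Direct shear f_v = P/L_w = 90.7 / 22 = 4.123 kip/in (vertical).
Torsion M = P·e = 90.7 × 13.5 = 1224.5 kip·in.
Critical point at (x, y) = (3.864, 6) from centroid. f_tx = M·y/J = 13.14 kip/in; f_ty = M·x/J = 8.464 kip/in.
Resultant f_max = √[f_tx² + (f_v + f_ty)²] = √[13.14² + (4.123 + 8.464)²] = 18.2 kip/in.
Capacity per unit length: φr_n = 0.75 × 0.6 × 80 × (0.707 × 0.625) = 15.91 kip/in.
18.2 > 15.91 → NOT adequate.

f_max ≈ 18.2 kip/in; NOT adequate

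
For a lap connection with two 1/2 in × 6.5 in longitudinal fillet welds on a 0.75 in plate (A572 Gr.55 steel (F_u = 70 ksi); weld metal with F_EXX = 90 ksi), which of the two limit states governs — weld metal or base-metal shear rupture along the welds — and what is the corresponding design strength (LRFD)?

φR_n ≈ 186 kip (weld metal governs)

t_e = 0.707 × 0.5 = 0.3535 in; L = 13 in.
Weld metal: φR_n = 0.75 × 0.6 × 90 × 0.3535 × 13 = 186.1 kip.
Base metal (shear rupture): φR_n = 0.75 × 0.6 × 70 × 0.75 × 13 = 307.1 kip.
Governing: weld metal.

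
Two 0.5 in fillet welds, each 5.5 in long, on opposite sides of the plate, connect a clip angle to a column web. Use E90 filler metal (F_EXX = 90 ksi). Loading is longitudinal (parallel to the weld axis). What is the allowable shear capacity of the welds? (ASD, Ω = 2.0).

R_n/Ω ≈ 105 kips

Effective throat t_e = 0.707 × 0.5 = 0.3535 in.
Total length L = 11 in; A_we = 0.3535 × 11 = 3.888 in².
F_nw = 0.6 F_EXX = 0.6 × 90 = 54 ksi.
R_n = 54 × 3.888 = 210 kips; R_n/Ω = 210/2.0 = 105 kips.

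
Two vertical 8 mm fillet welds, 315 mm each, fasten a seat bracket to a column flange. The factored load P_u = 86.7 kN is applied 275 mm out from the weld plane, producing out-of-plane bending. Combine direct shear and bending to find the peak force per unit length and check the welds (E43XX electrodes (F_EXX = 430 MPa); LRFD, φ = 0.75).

f_max ≈ 734 N/mm; adequate

L_w = 2 × 315 = 630 mm; section modulus (unit throat) S = 2 × L²/6 = 33080 mm².
Direct shear f_v = P/L_w = 86.7×10³/630 = 137.6 N/mm.
Moment M = P × e = 86.7×10³ × 275 = 23842000 N·mm; bending f_b = M/S = 720.9 N/mm.
f_max = √(f_v² + f_b²) = √(137.6² + 720.9²) = 733.9 N/mm.
φr_n = 0.75 × 0.6 × 430 × (0.707 × 8) = 1094 N/mm → adequate.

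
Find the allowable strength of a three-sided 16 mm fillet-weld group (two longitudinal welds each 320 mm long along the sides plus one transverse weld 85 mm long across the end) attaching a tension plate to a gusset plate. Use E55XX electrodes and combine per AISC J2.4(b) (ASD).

R_n/Ω ≈ 1350 kN

E55XX → F_EXX = 550 MPa.
t_e = 0.707 × 16 = 11.31 mm.
R_nwl = 0.6 × 550 × 11.31 × 640 × 10⁻³ = 2389 kN (longitudinal, 2 welds).
R_nwt = 0.6 × 550 × 11.31 × 85 × 10⁻³ = 317.3 kN (transverse, base value).
(i) R_nwl + R_nwt = 2706 kN; (ii) 0.85 R_nwl + 1.5 R_nwt = 2507 kN.
R_n = max = 2706 kN [governs: (i)]; R_n/Ω = 1353 kN.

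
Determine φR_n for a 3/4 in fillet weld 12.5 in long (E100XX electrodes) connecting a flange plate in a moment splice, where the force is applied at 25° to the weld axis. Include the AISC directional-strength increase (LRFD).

φR_n ≈ 339 kips

E100XX → F_EXX = 100 ksi.
t_e = 0.707 × 0.75 = 0.5302 in; A_we = 0.5302 × 12.5 = 6.628 in².
Directional factor: 1.0 + 0.5 sin^1.5(25°) = 1.137.
F_nw = 0.6 × 100 × 1.137 = 68.24 ksi.
φR_n = 0.75 × 68.24 × 6.628 = 339.2 kips.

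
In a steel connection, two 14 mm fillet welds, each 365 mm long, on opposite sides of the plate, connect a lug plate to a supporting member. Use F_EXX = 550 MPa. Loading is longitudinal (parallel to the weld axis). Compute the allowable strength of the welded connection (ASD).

Effective throat t_e = 0.707 × 14 = 9.898 mm.
Total length L = 730 mm; A_we = 9.898 × 730 = 7226 mm².
F_nw = 0.6 F_EXX = 0.6 × 550 = 330 MPa.
R_n = 330 × 7226 × 10⁻³ = 2384 kN; R_n/Ω = 2384/2.0 = 1192 kN.

R_n/Ω ≈ 1190 kN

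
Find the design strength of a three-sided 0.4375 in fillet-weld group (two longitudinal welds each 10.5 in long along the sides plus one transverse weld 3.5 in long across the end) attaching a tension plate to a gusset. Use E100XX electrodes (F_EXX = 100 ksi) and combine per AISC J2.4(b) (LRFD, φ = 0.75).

t_e = 0.707 × 0.4375 = 0.3093 in.
R_nwl = 0.6 × 100 × 0.3093 × 21 = 389.7 kips (longitudinal, 2 welds).
R_nwt = 0.6 × 100 × 0.3093 × 3.5 = 64.96 kips (transverse, base value).
(i) R_nwl + R_nwt = 454.7 kips; (ii) 0.85 R_nwl + 1.5 R_nwt = 428.7 kips.
R_n = max = 454.7 kips [governs: (i)]; φR_n = 341 kips.

φR_n ≈ 341 kips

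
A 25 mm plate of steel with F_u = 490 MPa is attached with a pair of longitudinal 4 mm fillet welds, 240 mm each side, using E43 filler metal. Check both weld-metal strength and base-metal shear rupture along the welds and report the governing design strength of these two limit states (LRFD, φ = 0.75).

φR_n ≈ 263 kN (weld metal governs)

E43XX → F_EXX = 430 MPa.
t_e = 0.707 × 4 = 2.828 mm; L = 480 mm.
Weld metal: φR_n = 0.75 × 0.6 × 430 × 2.828 × 480 × 10⁻³ = 262.7 kN.
Base metal (shear rupture): φR_n = 0.75 × 0.6 × 490 × 25 × 480 × 10⁻³ = 2646 kN.
Governing: weld metal.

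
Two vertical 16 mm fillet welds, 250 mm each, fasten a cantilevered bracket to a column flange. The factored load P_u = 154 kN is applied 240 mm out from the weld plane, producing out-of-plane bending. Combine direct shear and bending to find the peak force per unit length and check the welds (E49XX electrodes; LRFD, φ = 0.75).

f_max ≈ 1800 N/mm; adequate

E49XX → F_EXX = 490 MPa.
L_w = 2 × 250 = 500 mm; section modulus (unit throat) S = 2 × L²/6 = 20830 mm².
Direct shear f_v = P/L_w = 154×10³/500 = 308 N/mm.
Moment M = P × e = 154×10³ × 240 = 36960000 N·mm; bending f_b = M/S = 1774 N/mm.
f_max = √(f_v² + f_b²) = √(308² + 1774²) = 1801 N/mm.
φr_n = 0.75 × 0.6 × 490 × (0.707 × 16) = 2494 N/mm → adequate.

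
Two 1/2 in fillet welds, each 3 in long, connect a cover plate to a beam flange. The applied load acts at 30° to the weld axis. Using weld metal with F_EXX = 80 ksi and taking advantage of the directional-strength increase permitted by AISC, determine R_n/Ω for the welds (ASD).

t_e = 0.707 × 0.5 = 0.3535 in; A_we = 0.3535 × 6 = 2.121 in².
Directional factor: 1.0 + 0.5 sin^1.5(30°) = 1.177.
F_nw = 0.6 × 80 × 1.177 = 56.49 ksi.
R_n/Ω = (56.49 × 2.121) / 2.0 = 59.9 kips.

R_n/Ω ≈ 59.9 kips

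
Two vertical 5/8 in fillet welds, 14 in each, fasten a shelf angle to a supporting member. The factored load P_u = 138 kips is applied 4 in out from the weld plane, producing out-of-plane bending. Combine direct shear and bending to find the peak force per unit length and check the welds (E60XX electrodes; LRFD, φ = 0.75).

E60XX → F_EXX = 60 ksi.
L_w = 2 × 14 = 28 in; section modulus (unit throat) S = 2 × L²/6 = 65.33 in².
Direct shear f_v = P/L_w = 138/28 = 4.929 kip/in.
Moment M = P × e = 138 × 4 = 552 kip·in; bending f_b = M/S = 8.449 kip/in.
f_max = √(f_v² + f_b²) = √(4.929² + 8.449²) = 9.781 kip/in.
φr_n = 0.75 × 0.6 × 60 × (0.707 × 0.625) = 11.93 kip/in → adequate.

f_max ≈ 9.78 kip/in; adequate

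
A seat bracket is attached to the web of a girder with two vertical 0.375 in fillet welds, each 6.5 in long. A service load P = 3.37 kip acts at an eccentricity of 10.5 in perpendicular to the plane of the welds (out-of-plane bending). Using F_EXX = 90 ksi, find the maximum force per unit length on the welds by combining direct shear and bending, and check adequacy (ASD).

L_w = 2 × 6.5 = 13 in; section modulus (unit throat) S = 2 × L²/6 = 14.08 in².
Direct shear f_v = P/L_w = 3.37/13 = 0.2592 kip/in.
Moment M = P × e = 3.37 × 10.5 = 35.385 kip·in; bending f_b = M/S = 2.513 kip/in.
f_max = √(f_v² + f_b²) = √(0.2592² + 2.513²) = 2.526 kip/in.
r_n/Ω = (1/2.0) × 0.6 × 90 × (0.707 × 0.375) = 7.158 kip/in → adequate.

f_max ≈ 2.53 kip/in; adequate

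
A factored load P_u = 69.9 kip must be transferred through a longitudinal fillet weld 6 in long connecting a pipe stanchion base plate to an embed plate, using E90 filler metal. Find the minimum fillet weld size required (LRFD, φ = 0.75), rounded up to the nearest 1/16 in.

E90XX → F_EXX = 90 ksi.
Total weld length L = 6 in.
Required throat t_e = P_u / (φ × 0.6 F_EXX × L) = 69.9 / (0.75 × 0.6 × 90 × 6) = 0.2877 in.
Required leg w = t_e / 0.707 = 0.4069 in → use 7/16 in.

w = 7/16 in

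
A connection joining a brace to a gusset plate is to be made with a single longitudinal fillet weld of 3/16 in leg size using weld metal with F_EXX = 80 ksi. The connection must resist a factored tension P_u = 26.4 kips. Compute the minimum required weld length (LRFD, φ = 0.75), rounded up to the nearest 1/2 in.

L = 6 in

Throat t_e = 0.707 × 0.1875 = 0.1326 in.
φr_n = 0.75 × 0.6 × 80 × 0.1326 = 4.772 kips/in.
L_req = P_u / φr_n = 26.4 / 4.772 = 5.532 in total.
Round up → use L = 6 in.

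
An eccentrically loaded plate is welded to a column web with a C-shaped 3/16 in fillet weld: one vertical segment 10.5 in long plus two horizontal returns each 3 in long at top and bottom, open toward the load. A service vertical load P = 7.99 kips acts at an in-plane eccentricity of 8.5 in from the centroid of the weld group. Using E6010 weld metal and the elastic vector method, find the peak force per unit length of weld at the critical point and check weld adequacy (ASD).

f_max ≈ 1.69 kip/in; adequate

E60XX → F_EXX = 60 ksi.
Total weld length L_w = 16.5 in. Treat welds as unit-width lines.
Centroid: x̄ = 2×3×1.5 / 16.5 = 0.5455 in from the vertical weld.
Polar moment about centroid: J = I_x + I_y = [10.5³/12 + 2×3×5.25²] + [10.5×0.5455² + 2(3³/12 + 3×0.9545²)] = 274.9 in³.
Direct shear f_v = P/L_w = 7.99 / 16.5 = 0.4842 kip/in (vertical).
Torsion M = P·e = 7.99 × 8.5 = 67.915 kip·in.
Critical point at (x, y) = (2.455, 5.25) from centroid. f_tx = M·y/J = 1.297 kip/in; f_ty = M·x/J = 0.6063 kip/in.
Resultant f_max = √[f_tx² + (f_v + f_ty)²] = √[1.297² + (0.4842 + 0.6063)²] = 1.694 kip/in.
Capacity per unit length: r_n/Ω = (1/2.0) × 0.6 × 60 × (0.707 × 0.1875) = 2.386 kip/in.
1.694 ≤ 2.386 → adequate.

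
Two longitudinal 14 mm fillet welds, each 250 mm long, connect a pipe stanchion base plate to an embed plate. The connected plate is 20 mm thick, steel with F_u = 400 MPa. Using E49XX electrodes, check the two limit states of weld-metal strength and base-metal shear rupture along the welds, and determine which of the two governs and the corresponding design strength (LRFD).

E49XX → F_EXX = 490 MPa.
t_e = 0.707 × 14 = 9.898 mm; L = 500 mm.
Weld metal: φR_n = 0.75 × 0.6 × 490 × 9.898 × 500 × 10⁻³ = 1091 kN.
Base metal (shear rupture): φR_n = 0.75 × 0.6 × 400 × 20 × 500 × 10⁻³ = 1800 kN.
Governing: weld metal.

φR_n ≈ 1090 kN (weld metal governs)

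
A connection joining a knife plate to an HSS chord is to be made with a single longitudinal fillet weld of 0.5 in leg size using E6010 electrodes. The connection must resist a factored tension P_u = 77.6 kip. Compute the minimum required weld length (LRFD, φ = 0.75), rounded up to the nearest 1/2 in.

E60XX → F_EXX = 60 ksi.
Throat t_e = 0.707 × 0.5 = 0.3535 in.
φr_n = 0.75 × 0.6 × 60 × 0.3535 = 9.544 kip/in.
L_req = P_u / φr_n = 77.6 / 9.544 = 8.13 in total.
Round up → use L = 8.5 in.

L = 8.5 in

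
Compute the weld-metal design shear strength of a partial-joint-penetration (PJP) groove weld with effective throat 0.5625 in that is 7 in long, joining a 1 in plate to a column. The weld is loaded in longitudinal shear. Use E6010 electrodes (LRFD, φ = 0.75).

E60XX → F_EXX = 60 ksi.
Effective throat (given) t_e = 0.5625 in.
A_we = 0.5625 × 7 = 3.938 in².
F_nw = 0.6 F_EXX = 36 ksi.
φR_n = 0.75 × 36 × 3.938 = 106.3 kip.

φR_n ≈ 106 kip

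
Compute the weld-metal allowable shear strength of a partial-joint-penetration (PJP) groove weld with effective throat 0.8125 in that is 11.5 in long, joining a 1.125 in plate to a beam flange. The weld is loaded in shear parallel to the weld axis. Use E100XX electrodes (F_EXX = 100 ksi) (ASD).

Effective throat (given) t_e = 0.8125 in.
A_we = 0.8125 × 11.5 = 9.344 in².
F_nw = 0.6 F_EXX = 60 ksi.
R_n/Ω = (60 × 9.344) / 2.0 = 280.3 kips.

R_n/Ω ≈ 280 kips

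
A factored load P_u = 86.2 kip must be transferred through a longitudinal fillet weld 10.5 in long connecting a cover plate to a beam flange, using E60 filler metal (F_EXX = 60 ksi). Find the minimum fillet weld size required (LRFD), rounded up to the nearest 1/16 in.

w = 7/16 in

Total weld length L = 10.5 in.
Required throat t_e = P_u / (φ × 0.6 F_EXX × L) = 86.2 / (0.75 × 0.6 × 60 × 10.5) = 0.3041 in.
Required leg w = t_e / 0.707 = 0.4301 in → use 7/16 in.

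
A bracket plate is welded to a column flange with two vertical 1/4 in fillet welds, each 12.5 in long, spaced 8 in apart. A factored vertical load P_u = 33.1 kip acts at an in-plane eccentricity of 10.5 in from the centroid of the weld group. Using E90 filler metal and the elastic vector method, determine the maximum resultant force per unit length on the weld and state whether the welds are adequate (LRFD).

f_max ≈ 4.41 kip/in; adequate

E90XX → F_EXX = 90 ksi.
Total weld length L_w = 25 in. Treat welds as unit-width lines.
Polar moment about centroid: J = 2[d³/12 + d(b/2)²] = 2[12.5³/12 + 12.5×4²] = 725.5 in³.
Direct shear f_v = P/L_w = 33.1 / 25 = 1.324 kip/in (vertical).
Torsion M = P·e = 33.1 × 10.5 = 347.55 kip·in.
Critical point at (x, y) = (4, 6.25) from centroid. f_tx = M·y/J = 2.994 kip/in; f_ty = M·x/J = 1.916 kip/in.
Resultant f_max = √[f_tx² + (f_v + f_ty)²] = √[2.994² + (1.324 + 1.916)²] = 4.412 kip/in.
Capacity per unit length: φr_n = 0.75 × 0.6 × 90 × (0.707 × 0.25) = 7.158 kip/in.
4.412 ≤ 7.158 → adequate.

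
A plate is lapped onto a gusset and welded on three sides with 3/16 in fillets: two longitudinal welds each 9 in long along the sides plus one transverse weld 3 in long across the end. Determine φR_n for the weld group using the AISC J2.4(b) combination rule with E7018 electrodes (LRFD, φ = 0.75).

E70XX → F_EXX = 70 ksi.
t_e = 0.707 × 0.1875 = 0.1326 in.
R_nwl = 0.6 × 70 × 0.1326 × 18 = 100.2 kip (longitudinal, 2 welds).
R_nwt = 0.6 × 70 × 0.1326 × 3 = 16.7 kip (transverse, base value).
(i) R_nwl + R_nwt = 116.9 kip; (ii) 0.85 R_nwl + 1.5 R_nwt = 110.2 kip.
R_n = max = 116.9 kip [governs: (i)]; φR_n = 87.69 kip.

φR_n ≈ 87.7 kip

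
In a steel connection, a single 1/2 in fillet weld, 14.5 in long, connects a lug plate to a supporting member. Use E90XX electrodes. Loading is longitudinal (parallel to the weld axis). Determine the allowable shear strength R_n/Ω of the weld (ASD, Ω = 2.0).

E90XX → F_EXX = 90 ksi.
Effective throat t_e = 0.707 × 0.5 = 0.3535 in.
Total length L = 14.5 in; A_we = 0.3535 × 14.5 = 5.126 in².
F_nw = 0.6 F_EXX = 0.6 × 90 = 54 ksi.
R_n = 54 × 5.126 = 276.8 kips; R_n/Ω = 276.8/2.0 = 138.4 kips.

R_n/Ω ≈ 138 kips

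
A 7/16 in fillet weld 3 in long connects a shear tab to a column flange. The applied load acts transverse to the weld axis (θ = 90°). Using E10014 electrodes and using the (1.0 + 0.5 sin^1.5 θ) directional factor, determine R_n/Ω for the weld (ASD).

R_n/Ω ≈ 41.8 kips

E100XX → F_EXX = 100 ksi.
t_e = 0.707 × 0.4375 = 0.3093 in; A_we = 0.3093 × 3 = 0.9279 in².
Directional factor: 1.0 + 0.5 sin^1.5(90°) = 1.5.
F_nw = 0.6 × 100 × 1.5 = 90 ksi.
R_n/Ω = (90 × 0.9279) / 2.0 = 41.76 kips.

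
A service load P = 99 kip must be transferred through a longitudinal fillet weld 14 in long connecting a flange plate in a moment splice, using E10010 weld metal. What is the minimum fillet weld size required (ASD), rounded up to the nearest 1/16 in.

E100XX → F_EXX = 100 ksi.
Total weld length L = 14 in.
Required throat t_e = P × Ω / (0.6 F_EXX × L) = 99 × 2.0 / (0.6 × 100 × 14) = 0.2357 in.
Required leg w = t_e / 0.707 = 0.3334 in → use 3/8 in.

w = 3/8 in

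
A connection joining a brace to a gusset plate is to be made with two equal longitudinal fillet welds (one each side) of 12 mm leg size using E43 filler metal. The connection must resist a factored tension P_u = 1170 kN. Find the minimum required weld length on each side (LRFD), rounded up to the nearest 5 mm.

L = 360 mm on each side

E43XX → F_EXX = 430 MPa.
Throat t_e = 0.707 × 12 = 8.484 mm.
φr_n = 0.75 × 0.6 × 430 × 8.484 × 10⁻³ = 1.642 kN/mm.
L_req = P_u / φr_n = 1170 / 1.642 = 712.7 mm total.
Per side: 712.7 / 2 = 356.3 mm.
Round up → use L = 360 mm on each side.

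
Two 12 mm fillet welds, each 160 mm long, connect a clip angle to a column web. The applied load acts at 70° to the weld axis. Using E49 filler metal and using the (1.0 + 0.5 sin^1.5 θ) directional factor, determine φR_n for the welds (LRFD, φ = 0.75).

E49XX → F_EXX = 490 MPa.
t_e = 0.707 × 12 = 8.484 mm; A_we = 8.484 × 320 = 2715 mm².
Directional factor: 1.0 + 0.5 sin^1.5(70°) = 1.455.
F_nw = 0.6 × 490 × 1.455 = 427.9 MPa.
φR_n = 0.75 × 427.9 × 2715 × 10⁻³ = 871.3 kN.

φR_n ≈ 871 kN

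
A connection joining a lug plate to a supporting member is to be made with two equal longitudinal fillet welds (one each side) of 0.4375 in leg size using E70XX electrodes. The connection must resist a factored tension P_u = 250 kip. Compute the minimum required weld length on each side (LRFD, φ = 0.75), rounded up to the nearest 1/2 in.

E70XX → F_EXX = 70 ksi.
Throat t_e = 0.707 × 0.4375 = 0.3093 in.
φr_n = 0.75 × 0.6 × 70 × 0.3093 = 9.743 kip/in.
L_req = P_u / φr_n = 250 / 9.743 = 25.66 in total.
Per side: 25.66 / 2 = 12.83 in.
Round up → use L = 13 in on each side.

L = 13 in on each side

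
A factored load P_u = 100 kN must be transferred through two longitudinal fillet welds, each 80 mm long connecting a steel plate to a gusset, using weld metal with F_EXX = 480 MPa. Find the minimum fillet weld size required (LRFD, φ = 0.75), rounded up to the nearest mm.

Total weld length L = 160 mm.
Required throat t_e = P_u / (φ × 0.6 F_EXX × L) = 100 / (0.75 × 0.6 × 480 × 160 × 10⁻³) = 2.894 mm.
Required leg w = t_e / 0.707 = 4.093 mm → use 5 mm.

w = 5 mm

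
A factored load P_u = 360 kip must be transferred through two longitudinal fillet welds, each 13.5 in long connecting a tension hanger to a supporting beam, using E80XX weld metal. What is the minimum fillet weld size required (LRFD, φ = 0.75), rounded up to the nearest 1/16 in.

w = 9/16 in

E80XX → F_EXX = 80 ksi.
Total weld length L = 27 in.
Required throat t_e = P_u / (φ × 0.6 F_EXX × L) = 360 / (0.75 × 0.6 × 80 × 27) = 0.3704 in.
Required leg w = t_e / 0.707 = 0.5239 in → use 9/16 in.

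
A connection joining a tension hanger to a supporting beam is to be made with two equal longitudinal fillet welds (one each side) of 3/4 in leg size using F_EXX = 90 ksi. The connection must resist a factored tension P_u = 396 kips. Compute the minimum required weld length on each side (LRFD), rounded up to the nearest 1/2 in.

L = 9.5 in on each side

Throat t_e = 0.707 × 0.75 = 0.5302 in.
φr_n = 0.75 × 0.6 × 90 × 0.5302 = 21.48 kips/in.
L_req = P_u / φr_n = 396 / 21.48 = 18.44 in total.
Per side: 18.44 / 2 = 9.22 in.
Round up → use L = 9.5 in on each side.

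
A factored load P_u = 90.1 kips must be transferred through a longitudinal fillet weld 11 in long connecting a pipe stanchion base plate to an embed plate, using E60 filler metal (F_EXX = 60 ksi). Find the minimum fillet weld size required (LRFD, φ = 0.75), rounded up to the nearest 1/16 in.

w = 7/16 in

Total weld length L = 11 in.
Required throat t_e = P_u / (φ × 0.6 F_EXX × L) = 90.1 / (0.75 × 0.6 × 60 × 11) = 0.3034 in.
Required leg w = t_e / 0.707 = 0.4291 in → use 7/16 in.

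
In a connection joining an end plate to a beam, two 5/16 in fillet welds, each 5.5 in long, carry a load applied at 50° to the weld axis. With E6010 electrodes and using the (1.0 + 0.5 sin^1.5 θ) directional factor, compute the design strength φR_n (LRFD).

φR_n ≈ 87.6 kips

E60XX → F_EXX = 60 ksi.
t_e = 0.707 × 0.3125 = 0.2209 in; A_we = 0.2209 × 11 = 2.43 in².
Directional factor: 1.0 + 0.5 sin^1.5(50°) = 1.335.
F_nw = 0.6 × 60 × 1.335 = 48.07 ksi.
φR_n = 0.75 × 48.07 × 2.43 = 87.62 kips.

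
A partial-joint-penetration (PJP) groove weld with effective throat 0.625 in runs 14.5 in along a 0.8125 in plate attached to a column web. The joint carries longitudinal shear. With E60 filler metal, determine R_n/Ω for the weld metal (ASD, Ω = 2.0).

R_n/Ω ≈ 163 kip

E60XX → F_EXX = 60 ksi.
Effective throat (given) t_e = 0.625 in.
A_we = 0.625 × 14.5 = 9.062 in².
F_nw = 0.6 F_EXX = 36 ksi.
R_n/Ω = (36 × 9.062) / 2.0 = 163.1 kip.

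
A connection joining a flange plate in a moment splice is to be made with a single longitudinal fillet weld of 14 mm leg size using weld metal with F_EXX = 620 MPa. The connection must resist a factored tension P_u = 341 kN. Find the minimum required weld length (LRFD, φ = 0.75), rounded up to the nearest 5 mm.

L = 125 mm

Throat t_e = 0.707 × 14 = 9.898 mm.
φr_n = 0.75 × 0.6 × 620 × 9.898 × 10⁻³ = 2.762 kN/mm.
L_req = P_u / φr_n = 341 / 2.762 = 123.5 mm total.
Round up → use L = 125 mm.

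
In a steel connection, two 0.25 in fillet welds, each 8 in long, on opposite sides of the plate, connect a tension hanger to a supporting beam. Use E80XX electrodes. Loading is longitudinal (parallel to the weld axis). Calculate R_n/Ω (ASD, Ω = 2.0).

E80XX → F_EXX = 80 ksi.
Effective throat t_e = 0.707 × 0.25 = 0.1767 in.
Total length L = 16 in; A_we = 0.1767 × 16 = 2.828 in².
F_nw = 0.6 F_EXX = 0.6 × 80 = 48 ksi.
R_n = 48 × 2.828 = 135.7 kips; R_n/Ω = 135.7/2.0 = 67.87 kips.

R_n/Ω ≈ 67.9 kips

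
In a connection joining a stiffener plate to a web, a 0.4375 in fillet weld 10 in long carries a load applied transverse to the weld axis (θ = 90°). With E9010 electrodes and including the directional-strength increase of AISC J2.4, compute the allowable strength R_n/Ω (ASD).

E90XX → F_EXX = 90 ksi.
t_e = 0.707 × 0.4375 = 0.3093 in; A_we = 0.3093 × 10 = 3.093 in².
Directional factor: 1.0 + 0.5 sin^1.5(90°) = 1.5.
F_nw = 0.6 × 90 × 1.5 = 81 ksi.
R_n/Ω = (81 × 3.093) / 2.0 = 125.3 kip.

R_n/Ω ≈ 125 kip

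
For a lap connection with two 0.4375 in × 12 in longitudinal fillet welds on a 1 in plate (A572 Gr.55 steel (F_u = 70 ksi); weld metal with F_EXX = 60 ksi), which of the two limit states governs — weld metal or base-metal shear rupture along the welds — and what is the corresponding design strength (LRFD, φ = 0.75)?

t_e = 0.707 × 0.4375 = 0.3093 in; L = 24 in.
Weld metal: φR_n = 0.75 × 0.6 × 60 × 0.3093 × 24 = 200.4 kips.
Base metal (shear rupture): φR_n = 0.75 × 0.6 × 70 × 1 × 24 = 756 kips.
Governing: weld metal.

φR_n ≈ 200 kips (weld metal governs)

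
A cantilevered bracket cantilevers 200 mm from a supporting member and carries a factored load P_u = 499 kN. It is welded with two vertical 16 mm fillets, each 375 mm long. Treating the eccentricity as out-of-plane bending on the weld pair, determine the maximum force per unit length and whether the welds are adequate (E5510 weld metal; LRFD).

f_max ≈ 2230 N/mm; adequate

E55XX → F_EXX = 550 MPa.
L_w = 2 × 375 = 750 mm; section modulus (unit throat) S = 2 × L²/6 = 46880 mm².
Direct shear f_v = P/L_w = 499×10³/750 = 665.3 N/mm.
Moment M = P × e = 499×10³ × 200 = 99800000 N·mm; bending f_b = M/S = 2129 N/mm.
f_max = √(f_v² + f_b²) = √(665.3² + 2129²) = 2231 N/mm.
φr_n = 0.75 × 0.6 × 550 × (0.707 × 16) = 2800 N/mm → adequate.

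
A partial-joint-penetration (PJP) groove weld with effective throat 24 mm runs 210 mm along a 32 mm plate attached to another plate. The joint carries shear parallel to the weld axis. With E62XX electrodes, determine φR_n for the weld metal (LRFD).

φR_n ≈ 1410 kN

E62XX → F_EXX = 620 MPa.
Effective throat (given) t_e = 24 mm.
A_we = 24 × 210 = 5040 mm².
F_nw = 0.6 F_EXX = 372 MPa.
φR_n = 0.75 × 372 × 5040 × 10⁻³ = 1406 kN.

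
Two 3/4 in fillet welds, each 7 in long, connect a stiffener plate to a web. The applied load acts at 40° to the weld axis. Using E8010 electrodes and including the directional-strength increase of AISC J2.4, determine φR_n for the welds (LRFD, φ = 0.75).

φR_n ≈ 336 kip

E80XX → F_EXX = 80 ksi.
t_e = 0.707 × 0.75 = 0.5302 in; A_we = 0.5302 × 14 = 7.423 in².
Directional factor: 1.0 + 0.5 sin^1.5(40°) = 1.258.
F_nw = 0.6 × 80 × 1.258 = 60.37 ksi.
φR_n = 0.75 × 60.37 × 7.423 = 336.1 kip.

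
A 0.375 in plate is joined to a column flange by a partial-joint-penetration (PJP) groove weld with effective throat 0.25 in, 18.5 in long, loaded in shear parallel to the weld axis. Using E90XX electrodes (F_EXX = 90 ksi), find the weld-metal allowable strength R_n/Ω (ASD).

R_n/Ω ≈ 125 kips

Effective throat (given) t_e = 0.25 in.
A_we = 0.25 × 18.5 = 4.625 in².
F_nw = 0.6 F_EXX = 54 ksi.
R_n/Ω = (54 × 4.625) / 2.0 = 124.9 kips.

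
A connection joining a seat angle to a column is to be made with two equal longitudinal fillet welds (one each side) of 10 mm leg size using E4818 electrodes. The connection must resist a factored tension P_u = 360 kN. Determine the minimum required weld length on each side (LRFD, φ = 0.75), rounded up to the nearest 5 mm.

L = 120 mm on each side

E48XX → F_EXX = 480 MPa.
Throat t_e = 0.707 × 10 = 7.07 mm.
φr_n = 0.75 × 0.6 × 480 × 7.07 × 10⁻³ = 1.527 kN/mm.
L_req = P_u / φr_n = 360 / 1.527 = 235.7 mm total.
Per side: 235.7 / 2 = 117.9 mm.
Round up → use L = 120 mm on each side.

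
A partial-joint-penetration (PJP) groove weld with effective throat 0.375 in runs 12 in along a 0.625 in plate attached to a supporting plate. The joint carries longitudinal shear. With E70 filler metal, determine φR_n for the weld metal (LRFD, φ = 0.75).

E70XX → F_EXX = 70 ksi.
Effective throat (given) t_e = 0.375 in.
A_we = 0.375 × 12 = 4.5 in².
F_nw = 0.6 F_EXX = 42 ksi.
φR_n = 0.75 × 42 × 4.5 = 141.8 kips.

φR_n ≈ 142 kips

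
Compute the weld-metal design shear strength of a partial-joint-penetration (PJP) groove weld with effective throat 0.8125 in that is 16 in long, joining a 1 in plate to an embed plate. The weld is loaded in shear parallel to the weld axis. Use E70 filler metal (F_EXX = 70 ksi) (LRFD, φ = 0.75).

Effective throat (given) t_e = 0.8125 in.
A_we = 0.8125 × 16 = 13 in².
F_nw = 0.6 F_EXX = 42 ksi.
φR_n = 0.75 × 42 × 13 = 409.5 kips.

φR_n ≈ 410 kips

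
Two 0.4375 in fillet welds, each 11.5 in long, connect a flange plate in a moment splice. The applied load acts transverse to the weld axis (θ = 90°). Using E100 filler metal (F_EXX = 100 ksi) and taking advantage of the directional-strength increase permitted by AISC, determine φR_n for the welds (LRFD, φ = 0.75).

t_e = 0.707 × 0.4375 = 0.3093 in; A_we = 0.3093 × 23 = 7.114 in².
Directional factor: 1.0 + 0.5 sin^1.5(90°) = 1.5.
F_nw = 0.6 × 100 × 1.5 = 90 ksi.
φR_n = 0.75 × 90 × 7.114 = 480.2 kips.

φR_n ≈ 480 kips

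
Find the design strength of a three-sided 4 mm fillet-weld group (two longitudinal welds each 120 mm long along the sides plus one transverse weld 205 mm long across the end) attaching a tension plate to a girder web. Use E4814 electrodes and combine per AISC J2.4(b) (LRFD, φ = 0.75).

E48XX → F_EXX = 480 MPa.
t_e = 0.707 × 4 = 2.828 mm.
R_nwl = 0.6 × 480 × 2.828 × 240 × 10⁻³ = 195.5 kN (longitudinal, 2 welds).
R_nwt = 0.6 × 480 × 2.828 × 205 × 10⁻³ = 167 kN (transverse, base value).
(i) R_nwl + R_nwt = 362.4 kN; (ii) 0.85 R_nwl + 1.5 R_nwt = 416.6 kN.
R_n = max = 416.6 kN [governs: (ii)]; φR_n = 312.4 kN.

φR_n ≈ 312 kN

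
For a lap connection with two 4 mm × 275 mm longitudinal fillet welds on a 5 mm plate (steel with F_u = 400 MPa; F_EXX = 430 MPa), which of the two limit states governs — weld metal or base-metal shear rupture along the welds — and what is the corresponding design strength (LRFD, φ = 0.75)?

φR_n ≈ 301 kN (weld metal governs)

t_e = 0.707 × 4 = 2.828 mm; L = 550 mm.
Weld metal: φR_n = 0.75 × 0.6 × 430 × 2.828 × 550 × 10⁻³ = 301 kN.
Base metal (shear rupture): φR_n = 0.75 × 0.6 × 400 × 5 × 550 × 10⁻³ = 495 kN.
Governing: weld metal.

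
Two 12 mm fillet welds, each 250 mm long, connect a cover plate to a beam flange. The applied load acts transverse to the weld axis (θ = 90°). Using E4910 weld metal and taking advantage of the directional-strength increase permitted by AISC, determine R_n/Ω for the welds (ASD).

R_n/Ω ≈ 935 kN

E49XX → F_EXX = 490 MPa.
t_e = 0.707 × 12 = 8.484 mm; A_we = 8.484 × 500 = 4242 mm².
Directional factor: 1.0 + 0.5 sin^1.5(90°) = 1.5.
F_nw = 0.6 × 490 × 1.5 = 441 MPa.
R_n/Ω = (441 × 4242) / 2.0 × 10⁻³ = 935.4 kN.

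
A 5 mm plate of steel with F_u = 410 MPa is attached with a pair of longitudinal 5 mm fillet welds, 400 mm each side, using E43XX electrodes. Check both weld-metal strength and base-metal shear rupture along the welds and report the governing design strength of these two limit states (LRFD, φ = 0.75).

E43XX → F_EXX = 430 MPa.
t_e = 0.707 × 5 = 3.535 mm; L = 800 mm.
Weld metal: φR_n = 0.75 × 0.6 × 430 × 3.535 × 800 × 10⁻³ = 547.2 kN.
Base metal (shear rupture): φR_n = 0.75 × 0.6 × 410 × 5 × 800 × 10⁻³ = 738 kN.
Governing: weld metal.

φR_n ≈ 547 kN (weld metal governs)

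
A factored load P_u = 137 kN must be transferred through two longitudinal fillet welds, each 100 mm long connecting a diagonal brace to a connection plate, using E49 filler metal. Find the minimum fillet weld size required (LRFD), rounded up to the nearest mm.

w = 5 mm

E49XX → F_EXX = 490 MPa.
Total weld length L = 200 mm.
Required throat t_e = P_u / (φ × 0.6 F_EXX × L) = 137 / (0.75 × 0.6 × 490 × 200 × 10⁻³) = 3.107 mm.
Required leg w = t_e / 0.707 = 4.394 mm → use 5 mm.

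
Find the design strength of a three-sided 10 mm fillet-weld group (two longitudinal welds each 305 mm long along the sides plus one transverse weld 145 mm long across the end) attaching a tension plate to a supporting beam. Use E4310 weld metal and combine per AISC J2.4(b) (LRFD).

φR_n ≈ 1030 kN

E43XX → F_EXX = 430 MPa.
t_e = 0.707 × 10 = 7.07 mm.
R_nwl = 0.6 × 430 × 7.07 × 610 × 10⁻³ = 1113 kN (longitudinal, 2 welds).
R_nwt = 0.6 × 430 × 7.07 × 145 × 10⁻³ = 264.5 kN (transverse, base value).
(i) R_nwl + R_nwt = 1377 kN; (ii) 0.85 R_nwl + 1.5 R_nwt = 1343 kN.
R_n = max = 1377 kN [governs: (i)]; φR_n = 1033 kN.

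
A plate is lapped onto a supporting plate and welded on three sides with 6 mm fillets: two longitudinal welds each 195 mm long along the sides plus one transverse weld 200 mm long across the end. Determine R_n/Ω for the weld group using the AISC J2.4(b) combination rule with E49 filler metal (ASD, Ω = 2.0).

R_n/Ω ≈ 394 kN

E49XX → F_EXX = 490 MPa.
t_e = 0.707 × 6 = 4.242 mm.
R_nwl = 0.6 × 490 × 4.242 × 390 × 10⁻³ = 486.4 kN (longitudinal, 2 welds).
R_nwt = 0.6 × 490 × 4.242 × 200 × 10⁻³ = 249.4 kN (transverse, base value).
(i) R_nwl + R_nwt = 735.8 kN; (ii) 0.85 R_nwl + 1.5 R_nwt = 787.6 kN.
R_n = max = 787.6 kN [governs: (ii)]; R_n/Ω = 393.8 kN.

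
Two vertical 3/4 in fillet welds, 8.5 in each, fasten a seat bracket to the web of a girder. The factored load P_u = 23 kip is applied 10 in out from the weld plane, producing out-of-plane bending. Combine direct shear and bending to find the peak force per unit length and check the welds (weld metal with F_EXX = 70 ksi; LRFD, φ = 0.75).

L_w = 2 × 8.5 = 17 in; section modulus (unit throat) S = 2 × L²/6 = 24.08 in².
Direct shear f_v = P/L_w = 23/17 = 1.353 kip/in.
Moment M = P × e = 23 × 10 = 230 kip·in; bending f_b = M/S = 9.55 kip/in.
f_max = √(f_v² + f_b²) = √(1.353² + 9.55²) = 9.646 kip/in.
φr_n = 0.75 × 0.6 × 70 × (0.707 × 0.75) = 16.7 kip/in → adequate.

f_max ≈ 9.65 kip/in; adequate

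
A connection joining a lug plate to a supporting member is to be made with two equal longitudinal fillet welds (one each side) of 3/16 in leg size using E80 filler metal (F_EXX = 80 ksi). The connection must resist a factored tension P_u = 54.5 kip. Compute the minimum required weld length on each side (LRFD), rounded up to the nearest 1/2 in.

Throat t_e = 0.707 × 0.1875 = 0.1326 in.
φr_n = 0.75 × 0.6 × 80 × 0.1326 = 4.772 kip/in.
L_req = P_u / φr_n = 54.5 / 4.772 = 11.42 in total.
Per side: 11.42 / 2 = 5.71 in.
Round up → use L = 6 in on each side.

L = 6 in on each side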